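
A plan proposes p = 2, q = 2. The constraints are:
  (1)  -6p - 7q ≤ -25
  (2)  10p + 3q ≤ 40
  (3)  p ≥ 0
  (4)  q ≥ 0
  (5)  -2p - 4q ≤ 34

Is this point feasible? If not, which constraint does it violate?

feasible

(1): -26 ≤ -25 ✓
(2): 26 ≤ 40 ✓
(3): 2 ≥ 0 ✓
(4): 2 ≥ 0 ✓
(5): -12 ≤ 34 ✓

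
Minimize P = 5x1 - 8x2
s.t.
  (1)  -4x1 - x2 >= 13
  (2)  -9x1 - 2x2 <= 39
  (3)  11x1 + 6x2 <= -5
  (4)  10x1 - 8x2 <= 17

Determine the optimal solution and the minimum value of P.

Extreme points and P = 5x1 - 8x2:
  (-73/13, 123/13) → P = -1349/13
  (-29/14, -33/7) → P = 383/14
  (-7, 12) → P = -131
  (-139/46, -543/92) → P = 1477/46

x1 = -7, x2 = 12, minimum P = -131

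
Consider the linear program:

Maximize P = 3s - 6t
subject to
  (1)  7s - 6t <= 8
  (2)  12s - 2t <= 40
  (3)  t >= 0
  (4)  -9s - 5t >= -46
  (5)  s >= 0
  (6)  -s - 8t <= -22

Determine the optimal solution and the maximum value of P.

Vertices and P = 3s - 6t:
  (316/89, 250/89) → P = -552/89
  (98/31, 73/31) → P = -144/31
  (0, 46/5) → P = -276/5
  (0, 11/4) → P = -33/2

At the optimal vertex, 7s - 6t = 8 and -s - 8t = -22.
Solving simultaneously gives s = 98/31, t = 73/31.

s = 98/31, t = 73/31, maximum P = -144/31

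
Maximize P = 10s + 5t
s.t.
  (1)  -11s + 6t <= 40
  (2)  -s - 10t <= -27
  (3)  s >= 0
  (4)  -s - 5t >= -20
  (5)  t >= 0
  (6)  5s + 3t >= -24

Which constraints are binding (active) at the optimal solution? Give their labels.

(2) and (4)

Corner points and P = 10s + 5t:
  (0, 27/10) → P = 27/2
  (13, 7/5) → P = 137
  (0, 4) → P = 20

The maximum is at (13, 7/5). Substituting into each constraint, equality holds for (2) and (4); the remaining constraints have slack.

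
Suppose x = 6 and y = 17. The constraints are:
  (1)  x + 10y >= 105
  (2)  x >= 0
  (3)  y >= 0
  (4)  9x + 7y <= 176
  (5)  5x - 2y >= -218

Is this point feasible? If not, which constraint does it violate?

feasible

(1): 176 ≥ 105 ✓
(2): 6 ≥ 0 ✓
(3): 17 ≥ 0 ✓
(4): 173 ≤ 176 ✓
(5): -4 ≥ -218 ✓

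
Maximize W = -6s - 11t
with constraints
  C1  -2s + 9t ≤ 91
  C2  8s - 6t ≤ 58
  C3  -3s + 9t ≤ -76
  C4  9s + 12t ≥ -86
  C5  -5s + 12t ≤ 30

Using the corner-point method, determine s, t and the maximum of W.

s = 6/5, t = -121/15, maximum W = 1223/15

Extreme points and W = -6s - 11t:
  (11/9, -217/27) → W = 2189/27
  (6/5, -121/15) → W = 1223/15
  (46/39, -314/39) → W = 3178/39

The binding constraints are 8s - 6t = 58 and 9s + 12t = -86.
Solving simultaneously gives s = 6/5, t = -121/15.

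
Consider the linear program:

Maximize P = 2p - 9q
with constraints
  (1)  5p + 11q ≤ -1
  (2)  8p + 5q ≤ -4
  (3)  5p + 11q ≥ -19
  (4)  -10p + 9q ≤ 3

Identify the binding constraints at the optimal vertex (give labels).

(2) and (3)

Corner points and P = 2p - 9q:
  (17/21, -44/21) → P = 430/21
  (-51/122, -8/61) → P = 21/61
  (-204/155, -35/31) → P = 1167/155

The maximum is at (17/21, -44/21). Substituting into each constraint, equality holds for (2) and (3); the remaining constraints have slack.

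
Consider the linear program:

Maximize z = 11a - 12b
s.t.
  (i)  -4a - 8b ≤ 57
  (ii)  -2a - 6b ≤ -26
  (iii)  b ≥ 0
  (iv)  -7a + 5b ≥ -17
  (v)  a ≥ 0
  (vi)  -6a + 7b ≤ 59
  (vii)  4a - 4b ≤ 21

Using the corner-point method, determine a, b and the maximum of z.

a = 58/13, b = 37/13, maximum z = 194/13

Extreme points and z = 11a - 12b:
  (58/13, 37/13) → z = 194/13
  (0, 13/3) → z = -52
  (414/19, 515/19) → z = -1626/19
  (0, 59/7) → z = -708/7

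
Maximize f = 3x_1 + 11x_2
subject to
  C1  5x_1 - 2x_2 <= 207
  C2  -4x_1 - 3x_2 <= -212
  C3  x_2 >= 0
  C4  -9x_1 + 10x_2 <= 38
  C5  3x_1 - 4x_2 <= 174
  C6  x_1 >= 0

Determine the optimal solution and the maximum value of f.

x_1 = 1073/16, x_2 = 2053/32, maximum f = 29021/32

At the optimal vertex, 5x_1 - 2x_2 = 207 and -9x_1 + 10x_2 = 38.
Solving simultaneously gives x_1 = 1073/16, x_2 = 2053/32.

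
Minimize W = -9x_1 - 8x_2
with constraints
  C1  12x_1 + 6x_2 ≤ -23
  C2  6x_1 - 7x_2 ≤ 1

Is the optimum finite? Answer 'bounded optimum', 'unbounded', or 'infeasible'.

unbounded

From the feasible point (-31/24, -5/4), moving in the direction (-6, 12) keeps every constraint satisfied while W decreases without bound.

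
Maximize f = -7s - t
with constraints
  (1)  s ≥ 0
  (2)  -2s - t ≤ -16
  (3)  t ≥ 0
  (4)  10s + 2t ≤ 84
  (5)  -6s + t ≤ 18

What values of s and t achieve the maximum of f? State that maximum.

s = 0, t = 16, maximum f = -16

Feasible corners and f = -7s - t:
  (0, 16) → f = -16
  (0, 18) → f = -18
  (8, 0) → f = -56
  (42/5, 0) → f = -294/5
  (24/11, 342/11) → f = -510/11

The binding constraints are s = 0 and -2s - t = -16.
Solving simultaneously gives s = 0, t = 16.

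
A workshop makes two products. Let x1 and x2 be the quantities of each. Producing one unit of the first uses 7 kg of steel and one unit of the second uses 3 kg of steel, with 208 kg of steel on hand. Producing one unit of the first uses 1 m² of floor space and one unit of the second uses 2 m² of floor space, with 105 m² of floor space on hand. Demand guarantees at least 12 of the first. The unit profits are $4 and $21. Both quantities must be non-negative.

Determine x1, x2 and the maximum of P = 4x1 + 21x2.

x1 = 12, x2 = 124/3, maximum P = 916

At the optimal vertex, 7x1 + 3x2 = 208 and x1 = 12.
Solving simultaneously gives x1 = 12, x2 = 124/3.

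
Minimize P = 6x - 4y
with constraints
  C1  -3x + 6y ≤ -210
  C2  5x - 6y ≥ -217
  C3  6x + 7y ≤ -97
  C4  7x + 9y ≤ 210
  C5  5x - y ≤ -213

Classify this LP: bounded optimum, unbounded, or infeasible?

unbounded

From the feasible point (-427/2, -567/4), moving in the direction (-6, -5) keeps every constraint satisfied while P decreases without bound.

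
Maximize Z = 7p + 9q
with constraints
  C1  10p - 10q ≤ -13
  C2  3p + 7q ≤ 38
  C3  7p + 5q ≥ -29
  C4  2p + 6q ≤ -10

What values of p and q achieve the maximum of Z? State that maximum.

p = -89/40, q = -37/40, maximum Z = -239/10

Extreme points and Z = 7p + 9q:
  (-71/24, -199/120) → Z = -1069/30
  (-89/40, -37/40) → Z = -239/10
  (-31/8, -3/8) → Z = -61/2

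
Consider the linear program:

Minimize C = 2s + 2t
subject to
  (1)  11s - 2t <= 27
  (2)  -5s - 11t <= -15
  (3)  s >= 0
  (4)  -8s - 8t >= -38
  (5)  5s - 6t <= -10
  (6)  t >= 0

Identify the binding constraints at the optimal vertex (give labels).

Vertices and C = 2s + 2t:
  (0, 19/4) → C = 19/2
  (0, 5/3) → C = 10/3
  (37/22, 135/44) → C = 19/2

The minimum is at (0, 5/3). Substituting into each constraint, equality holds for (3) and (5); the remaining constraints have slack.

(3) and (5)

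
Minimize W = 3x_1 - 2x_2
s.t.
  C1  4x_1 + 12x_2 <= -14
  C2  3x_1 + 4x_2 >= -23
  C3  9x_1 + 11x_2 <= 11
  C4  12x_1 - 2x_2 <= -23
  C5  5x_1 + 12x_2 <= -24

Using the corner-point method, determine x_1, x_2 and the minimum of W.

x_1 = -11, x_2 = 5/2, minimum W = -38

Corner points and W = 3x_1 - 2x_2:
  (-11, 5/2) → W = -38
  (-10, 13/6) → W = -103/3
  (-23/9, -23/6) → W = 0
  (-162/77, -173/154) → W = -313/77

At the optimal vertex, 4x_1 + 12x_2 = -14 and 3x_1 + 4x_2 = -23.
Solving simultaneously gives x_1 = -11, x_2 = 5/2.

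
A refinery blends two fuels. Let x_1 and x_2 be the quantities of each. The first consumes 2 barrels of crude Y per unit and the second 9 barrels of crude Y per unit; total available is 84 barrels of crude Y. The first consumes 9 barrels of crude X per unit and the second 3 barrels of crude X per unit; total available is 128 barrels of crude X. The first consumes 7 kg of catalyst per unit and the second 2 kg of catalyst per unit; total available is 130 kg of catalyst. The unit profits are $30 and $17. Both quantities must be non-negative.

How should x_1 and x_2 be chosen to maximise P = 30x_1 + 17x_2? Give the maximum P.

x_1 = 12, x_2 = 20/3, maximum P = 1420/3

Feasible corners and P = 30x_1 + 17x_2:
  (0, 0) → P = 0
  (0, 28/3) → P = 476/3
  (128/9, 0) → P = 1280/3
  (12, 20/3) → P = 1420/3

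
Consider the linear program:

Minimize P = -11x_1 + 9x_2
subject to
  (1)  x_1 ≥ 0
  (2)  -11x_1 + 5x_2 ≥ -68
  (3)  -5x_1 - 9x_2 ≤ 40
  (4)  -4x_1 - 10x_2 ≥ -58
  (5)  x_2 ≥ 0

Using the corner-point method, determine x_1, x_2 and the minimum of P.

Corner points and P = -11x_1 + 9x_2:
  (0, 29/5) → P = 261/5
  (0, 0) → P = 0
  (97/13, 183/65) → P = -3688/65
  (68/11, 0) → P = -68

x_1 = 68/11, x_2 = 0, minimum P = -68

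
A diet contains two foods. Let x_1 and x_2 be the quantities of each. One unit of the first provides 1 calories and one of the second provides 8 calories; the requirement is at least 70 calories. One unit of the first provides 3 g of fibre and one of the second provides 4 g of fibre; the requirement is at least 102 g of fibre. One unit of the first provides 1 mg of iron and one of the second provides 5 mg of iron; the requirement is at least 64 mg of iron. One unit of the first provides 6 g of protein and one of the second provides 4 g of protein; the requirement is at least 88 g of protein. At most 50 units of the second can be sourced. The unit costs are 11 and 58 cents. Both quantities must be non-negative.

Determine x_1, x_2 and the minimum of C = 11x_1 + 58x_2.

Extreme points and C = 11x_1 + 58x_2:
  (0, 51/2) → C = 1479
  (0, 50) → C = 2900
  (70, 0) → C = 770
  (54, 2) → C = 710
  (254/11, 90/11) → C = 8014/11
The feasible region is unbounded (it extends along (1, 0)), but C strictly increases along every unbounded feasible direction, so there is no improving ray and the minimum is attained at a vertex.

x_1 = 54, x_2 = 2, minimum C = 710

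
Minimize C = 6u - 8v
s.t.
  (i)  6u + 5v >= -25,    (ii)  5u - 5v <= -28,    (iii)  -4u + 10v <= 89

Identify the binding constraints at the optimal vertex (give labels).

(i) and (iii)

Vertices and C = 6u - 8v:
  (-53/11, 43/55) → C = -1934/55
  (-139/16, 217/40) → C = -3821/40
  (11/2, 111/10) → C = -279/5

The minimum is at (-139/16, 217/40). Substituting into each constraint, equality holds for (i) and (iii); the remaining constraints have slack.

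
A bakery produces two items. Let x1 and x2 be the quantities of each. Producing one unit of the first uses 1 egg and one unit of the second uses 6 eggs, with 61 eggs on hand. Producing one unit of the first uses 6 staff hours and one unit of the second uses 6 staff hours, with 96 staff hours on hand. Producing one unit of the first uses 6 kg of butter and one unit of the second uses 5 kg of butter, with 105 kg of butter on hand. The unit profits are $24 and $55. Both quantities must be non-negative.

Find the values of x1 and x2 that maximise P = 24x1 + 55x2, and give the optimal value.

Corner points and P = 24x1 + 55x2:
  (0, 0) → P = 0
  (0, 61/6) → P = 3355/6
  (16, 0) → P = 384
  (7, 9) → P = 663

The binding constraints are x1 + 6x2 = 61 and 6x1 + 6x2 = 96.
Solving simultaneously gives x1 = 7, x2 = 9.

x1 = 7, x2 = 9, maximum P = 663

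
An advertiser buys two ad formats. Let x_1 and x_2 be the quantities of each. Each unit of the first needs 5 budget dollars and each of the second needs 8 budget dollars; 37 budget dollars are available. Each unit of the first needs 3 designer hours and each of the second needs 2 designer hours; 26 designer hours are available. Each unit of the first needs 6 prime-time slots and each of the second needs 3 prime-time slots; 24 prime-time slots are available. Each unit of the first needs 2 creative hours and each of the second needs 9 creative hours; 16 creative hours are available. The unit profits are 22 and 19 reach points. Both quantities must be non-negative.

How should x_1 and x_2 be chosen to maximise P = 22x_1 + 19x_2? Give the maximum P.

Corner points and P = 22x_1 + 19x_2:
  (0, 0) → P = 0
  (0, 16/9) → P = 304/9
  (4, 0) → P = 88
  (7/2, 1) → P = 96

x_1 = 7/2, x_2 = 1, maximum P = 96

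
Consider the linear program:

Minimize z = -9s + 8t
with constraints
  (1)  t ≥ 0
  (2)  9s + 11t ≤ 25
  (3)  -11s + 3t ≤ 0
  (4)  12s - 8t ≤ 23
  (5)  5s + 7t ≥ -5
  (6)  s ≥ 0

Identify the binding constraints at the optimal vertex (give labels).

(1) and (4)

Feasible corners and z = -9s + 8t:
  (0, 0) → z = 0
  (23/12, 0) → z = -69/4
  (75/148, 275/148) → z = 1525/148
  (151/68, 31/68) → z = -1111/68

The minimum is at (23/12, 0). Substituting into each constraint, equality holds for (1) and (4); the remaining constraints have slack.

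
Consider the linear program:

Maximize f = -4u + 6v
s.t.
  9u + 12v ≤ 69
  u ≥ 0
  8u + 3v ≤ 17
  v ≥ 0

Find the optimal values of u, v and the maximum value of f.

u = 0, v = 17/3, maximum f = 34

Feasible corners and f = -4u + 6v:
  (0, 17/3) → f = 34
  (0, 0) → f = 0
  (17/8, 0) → f = -17/2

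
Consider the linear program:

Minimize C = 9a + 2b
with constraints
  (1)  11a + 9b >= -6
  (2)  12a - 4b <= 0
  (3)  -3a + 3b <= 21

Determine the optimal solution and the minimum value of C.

Extreme points and C = 9a + 2b:
  (-3/19, -9/19) → C = -45/19
  (-69/20, 71/20) → C = -479/20
  (7/2, 21/2) → C = 105/2

The binding constraints are 11a + 9b = -6 and -3a + 3b = 21.
Solving simultaneously gives a = -69/20, b = 71/20.

a = -69/20, b = 71/20, minimum C = -479/20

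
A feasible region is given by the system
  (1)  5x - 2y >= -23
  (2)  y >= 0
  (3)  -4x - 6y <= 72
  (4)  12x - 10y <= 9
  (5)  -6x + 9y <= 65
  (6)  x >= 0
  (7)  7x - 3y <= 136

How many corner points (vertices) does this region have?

Of the 21 pairwise boundary intersections, those satisfying every inequality are:
  (3/4, 0)
  (0, 0)
  (731/48, 139/8)
  (0, 65/9)

4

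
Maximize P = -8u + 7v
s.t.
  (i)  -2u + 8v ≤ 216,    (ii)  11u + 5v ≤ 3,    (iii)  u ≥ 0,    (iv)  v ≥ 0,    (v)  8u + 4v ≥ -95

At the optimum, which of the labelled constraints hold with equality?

(ii) and (iii)

Corner points and P = -8u + 7v:
  (0, 3/5) → P = 21/5
  (3/11, 0) → P = -24/11
  (0, 0) → P = 0

The maximum is at (0, 3/5). Substituting into each constraint, equality holds for (ii) and (iii); the remaining constraints have slack.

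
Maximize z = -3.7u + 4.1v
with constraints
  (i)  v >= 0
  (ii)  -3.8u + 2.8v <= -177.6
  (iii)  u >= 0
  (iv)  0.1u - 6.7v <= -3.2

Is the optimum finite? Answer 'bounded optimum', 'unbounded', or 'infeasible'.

unbounded

From the feasible point (59944/1259, 1496/1259), moving in the direction (2.8, 3.8) keeps every constraint satisfied while z increases without bound.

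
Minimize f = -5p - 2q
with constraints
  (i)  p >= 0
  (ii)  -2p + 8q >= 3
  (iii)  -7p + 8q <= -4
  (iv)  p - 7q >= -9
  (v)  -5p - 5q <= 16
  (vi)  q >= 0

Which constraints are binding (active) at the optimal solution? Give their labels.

(ii) and (iv)

Vertices and f = -5p - 2q:
  (7/5, 29/40) → f = -169/20
  (17/2, 5/2) → f = -95/2
  (100/41, 67/41) → f = -634/41

The minimum is at (17/2, 5/2). Substituting into each constraint, equality holds for (ii) and (iv); the remaining constraints have slack.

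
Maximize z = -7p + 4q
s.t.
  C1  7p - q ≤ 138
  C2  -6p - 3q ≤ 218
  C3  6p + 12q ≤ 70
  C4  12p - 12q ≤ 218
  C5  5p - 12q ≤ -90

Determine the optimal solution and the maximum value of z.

p = -157/3, q = 32, maximum z = 1483/3

Vertices and z = -7p + 4q:
  (-157/3, 32) → z = 1483/3
  (-962/29, -550/87) → z = 18002/87
  (-20/11, 445/66) → z = 1310/33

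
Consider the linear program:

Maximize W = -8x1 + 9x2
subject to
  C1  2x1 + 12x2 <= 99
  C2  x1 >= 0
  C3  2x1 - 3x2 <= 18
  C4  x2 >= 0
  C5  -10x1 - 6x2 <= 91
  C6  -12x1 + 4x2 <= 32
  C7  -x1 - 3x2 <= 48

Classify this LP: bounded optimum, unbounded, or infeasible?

Vertices and W = -8x1 + 9x2:
  (171/10, 27/5) → W = -441/5
  (3/38, 313/38) → W = 147/2
  (0, 0) → W = 0
  (0, 8) → W = 72
  (9, 0) → W = -72
The feasible region has finitely many vertices and no improving ray; the maximum is 147/2 at (3/38, 313/38).

bounded optimum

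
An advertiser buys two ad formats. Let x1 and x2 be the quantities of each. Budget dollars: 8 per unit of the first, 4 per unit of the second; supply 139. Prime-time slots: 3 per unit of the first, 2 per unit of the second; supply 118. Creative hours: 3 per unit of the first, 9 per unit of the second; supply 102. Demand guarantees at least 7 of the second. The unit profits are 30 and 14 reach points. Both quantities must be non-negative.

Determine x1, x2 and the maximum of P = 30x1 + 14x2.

x1 = 13, x2 = 7, maximum P = 488

Vertices and P = 30x1 + 14x2:
  (0, 34/3) → P = 476/3
  (0, 7) → P = 98
  (13, 7) → P = 488

The binding constraints are 3x1 + 9x2 = 102 and x2 = 7.
Solving simultaneously gives x1 = 13, x2 = 7.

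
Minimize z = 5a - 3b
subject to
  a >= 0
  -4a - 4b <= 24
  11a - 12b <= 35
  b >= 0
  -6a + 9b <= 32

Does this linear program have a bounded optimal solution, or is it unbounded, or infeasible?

Extreme points and z = 5a - 3b:
  (0, 0) → z = 0
  (0, 32/9) → z = -32/3
  (35/11, 0) → z = 175/11
  (233/9, 562/27) → z = 67
The feasible region has finitely many vertices and no improving ray; the minimum is -32/3 at (0, 32/9).

bounded optimum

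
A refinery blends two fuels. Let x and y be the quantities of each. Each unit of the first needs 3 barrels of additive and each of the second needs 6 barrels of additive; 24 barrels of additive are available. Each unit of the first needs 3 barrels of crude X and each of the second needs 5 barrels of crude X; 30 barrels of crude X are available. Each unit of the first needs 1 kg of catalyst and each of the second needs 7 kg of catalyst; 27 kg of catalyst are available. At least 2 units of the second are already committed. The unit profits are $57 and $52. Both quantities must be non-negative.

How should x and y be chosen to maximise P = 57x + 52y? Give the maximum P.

Feasible corners and P = 57x + 52y:
  (0, 27/7) → P = 1404/7
  (0, 2) → P = 104
  (2/5, 19/5) → P = 1102/5
  (4, 2) → P = 332

x = 4, y = 2, maximum P = 332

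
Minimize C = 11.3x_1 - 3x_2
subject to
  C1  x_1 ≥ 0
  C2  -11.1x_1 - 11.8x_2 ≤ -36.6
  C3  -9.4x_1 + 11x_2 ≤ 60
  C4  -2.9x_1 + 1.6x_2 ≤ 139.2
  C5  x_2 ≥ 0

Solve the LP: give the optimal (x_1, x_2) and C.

x_1 = 0, x_2 = 60/11, minimum C = -180/11

Corner points and C = 11.3x_1 - 3x_2:
  (0, 183/59) → C = -549/59
  (0, 60/11) → C = -180/11
  (122/37, 0) → C = 6893/185
The feasible region is unbounded (it extends along (1, 0), (55, 47)), but C strictly increases along every unbounded feasible direction, so there is no improving ray and the minimum is attained at a vertex.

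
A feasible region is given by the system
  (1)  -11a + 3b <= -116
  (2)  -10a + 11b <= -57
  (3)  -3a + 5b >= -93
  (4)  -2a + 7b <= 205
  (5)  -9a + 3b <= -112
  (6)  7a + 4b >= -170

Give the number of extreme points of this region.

4

Intersecting each pair of boundary lines and keeping only the points that satisfy every inequality leaves:
  (1327/24, 541/12)
  (1061/69, 607/69)
  (1676/11, 801/11)
  (281/36, -167/12)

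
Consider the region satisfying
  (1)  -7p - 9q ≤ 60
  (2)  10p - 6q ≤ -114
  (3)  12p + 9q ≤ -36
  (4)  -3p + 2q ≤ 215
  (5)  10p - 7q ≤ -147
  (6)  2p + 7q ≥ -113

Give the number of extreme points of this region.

4

Intersecting each pair of boundary lines and keeping only the points that satisfy every inequality leaves:
  (-2055/41, 1325/41)
  (-1743/139, 429/139)
  (-669/17, 824/17)
  (-525/58, 234/29)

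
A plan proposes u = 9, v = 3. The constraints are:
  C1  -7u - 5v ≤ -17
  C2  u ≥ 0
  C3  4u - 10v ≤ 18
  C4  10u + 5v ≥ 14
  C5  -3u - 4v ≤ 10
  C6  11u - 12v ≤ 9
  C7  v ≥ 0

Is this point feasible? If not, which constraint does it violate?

not feasible — violates C6

Constraint C6: 11u - 12v = 63, which is not ≤ 9. All other constraints are satisfied.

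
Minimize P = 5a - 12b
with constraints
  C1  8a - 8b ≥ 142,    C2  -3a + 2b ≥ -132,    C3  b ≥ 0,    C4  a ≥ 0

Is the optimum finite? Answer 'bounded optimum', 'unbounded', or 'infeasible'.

bounded optimum

Extreme points and P = 5a - 12b:
  (193/2, 315/4) → P = -925/2
  (71/4, 0) → P = 355/4
  (44, 0) → P = 220
The feasible region has finitely many vertices and no improving ray; the minimum is -925/2 at (193/2, 315/4).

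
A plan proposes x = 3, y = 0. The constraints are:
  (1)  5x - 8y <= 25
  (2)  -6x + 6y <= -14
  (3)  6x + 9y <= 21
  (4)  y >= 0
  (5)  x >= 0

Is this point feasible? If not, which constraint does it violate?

feasible

(1): 15 ≤ 25 ✓
(2): -18 ≤ -14 ✓
(3): 18 ≤ 21 ✓
(4): 0 ≥ 0 ✓
(5): 3 ≥ 0 ✓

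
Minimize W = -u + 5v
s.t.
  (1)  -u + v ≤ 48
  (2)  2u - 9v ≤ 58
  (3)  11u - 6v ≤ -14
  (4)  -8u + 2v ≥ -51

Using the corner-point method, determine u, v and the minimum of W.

u = -70, v = -22, minimum W = -40

Corner points and W = -u + 5v:
  (-70, -22) → W = -40
  (49/2, 145/2) → W = 338
  (-158/29, -222/29) → W = -952/29
  (167/13, 673/26) → W = 3031/26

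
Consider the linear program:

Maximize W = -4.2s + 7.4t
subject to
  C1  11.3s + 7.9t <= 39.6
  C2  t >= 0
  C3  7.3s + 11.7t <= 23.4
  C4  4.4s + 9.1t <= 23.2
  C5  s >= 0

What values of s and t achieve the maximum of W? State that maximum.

s = 0, t = 2, maximum W = 14.8

Feasible corners and W = -4.2s + 7.4t:
  (234/73, 0) → W = -4914/365
  (0, 0) → W = 0
  (0, 2) → W = 74/5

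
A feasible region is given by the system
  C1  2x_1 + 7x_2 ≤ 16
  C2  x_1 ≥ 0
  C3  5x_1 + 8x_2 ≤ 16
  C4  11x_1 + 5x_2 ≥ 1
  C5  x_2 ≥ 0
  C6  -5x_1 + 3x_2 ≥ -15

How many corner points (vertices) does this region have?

5

Pairwise boundary intersections that survive every other constraint:
  (0, 2)
  (0, 1/5)
  (168/55, 1/11)
  (1/11, 0)
  (3, 0)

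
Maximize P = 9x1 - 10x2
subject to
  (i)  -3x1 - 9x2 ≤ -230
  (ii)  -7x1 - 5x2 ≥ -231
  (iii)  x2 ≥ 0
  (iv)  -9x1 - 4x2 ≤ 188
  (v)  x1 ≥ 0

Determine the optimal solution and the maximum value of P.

Vertices and P = 9x1 - 10x2:
  (929/48, 917/48) → P = -809/48
  (0, 230/9) → P = -2300/9
  (0, 231/5) → P = -462

x1 = 929/48, x2 = 917/48, maximum P = -809/48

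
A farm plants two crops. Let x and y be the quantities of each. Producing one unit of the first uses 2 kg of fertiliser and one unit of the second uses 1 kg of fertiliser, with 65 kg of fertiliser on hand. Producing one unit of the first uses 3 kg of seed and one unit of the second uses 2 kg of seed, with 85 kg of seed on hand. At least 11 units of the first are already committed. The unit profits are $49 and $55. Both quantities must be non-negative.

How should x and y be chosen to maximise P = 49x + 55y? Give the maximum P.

x = 11, y = 26, maximum P = 1969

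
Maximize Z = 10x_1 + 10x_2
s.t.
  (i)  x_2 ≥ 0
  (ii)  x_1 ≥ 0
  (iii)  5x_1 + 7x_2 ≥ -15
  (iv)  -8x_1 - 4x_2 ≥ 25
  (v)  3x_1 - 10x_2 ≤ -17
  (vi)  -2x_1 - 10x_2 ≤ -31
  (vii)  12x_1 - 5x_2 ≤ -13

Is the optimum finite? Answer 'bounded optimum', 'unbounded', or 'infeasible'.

The boundaries x_1 = 0 and -2x_1 - 10x_2 = -31 meet at (0, 31/10), but that point violates -8x_1 - 4x_2 ≥ 25. Every candidate vertex is excluded by some other constraint, so the feasible region is empty.

infeasible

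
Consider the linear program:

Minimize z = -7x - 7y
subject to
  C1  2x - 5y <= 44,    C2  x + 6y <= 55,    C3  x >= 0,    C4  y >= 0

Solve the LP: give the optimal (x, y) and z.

x = 539/17, y = 66/17, minimum z = -4235/17

Corner points and z = -7x - 7y:
  (539/17, 66/17) → z = -4235/17
  (22, 0) → z = -154
  (0, 55/6) → z = -385/6
  (0, 0) → z = 0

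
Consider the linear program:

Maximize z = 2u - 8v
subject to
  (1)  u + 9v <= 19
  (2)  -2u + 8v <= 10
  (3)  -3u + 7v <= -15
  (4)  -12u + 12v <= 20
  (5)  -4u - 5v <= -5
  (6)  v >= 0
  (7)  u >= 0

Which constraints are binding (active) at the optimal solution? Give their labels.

Extreme points and z = 2u - 8v:
  (134/17, 21/17) → z = 100/17
  (19, 0) → z = 38
  (5, 0) → z = 10

The maximum is at (19, 0). Substituting into each constraint, equality holds for (1) and (6); the remaining constraints have slack.

(1) and (6)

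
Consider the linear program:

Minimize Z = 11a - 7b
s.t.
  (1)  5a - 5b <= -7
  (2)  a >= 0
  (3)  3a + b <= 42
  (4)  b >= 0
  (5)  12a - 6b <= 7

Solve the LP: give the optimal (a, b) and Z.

a = 0, b = 42, minimum Z = -294

Corner points and Z = 11a - 7b:
  (0, 7/5) → Z = -49/5
  (77/30, 119/30) → Z = 7/15
  (0, 42) → Z = -294
  (259/30, 161/10) → Z = -266/15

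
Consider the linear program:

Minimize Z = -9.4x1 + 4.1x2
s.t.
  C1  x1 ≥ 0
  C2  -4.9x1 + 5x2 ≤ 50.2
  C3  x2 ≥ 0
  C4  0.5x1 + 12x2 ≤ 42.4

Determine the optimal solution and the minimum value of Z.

Feasible corners and Z = -9.4x1 + 4.1x2:
  (0, 0) → Z = 0
  (0, 53/15) → Z = 2173/150
  (424/5, 0) → Z = -19928/25

x1 = 84.8, x2 = 0, minimum Z = -797.12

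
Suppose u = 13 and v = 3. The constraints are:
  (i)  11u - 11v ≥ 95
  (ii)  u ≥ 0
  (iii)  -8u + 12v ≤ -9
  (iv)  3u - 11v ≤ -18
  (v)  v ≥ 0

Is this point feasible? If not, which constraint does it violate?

not feasible — violates (iv)

Constraint (iv): 3u - 11v = 6, which is not ≤ -18. All other constraints are satisfied.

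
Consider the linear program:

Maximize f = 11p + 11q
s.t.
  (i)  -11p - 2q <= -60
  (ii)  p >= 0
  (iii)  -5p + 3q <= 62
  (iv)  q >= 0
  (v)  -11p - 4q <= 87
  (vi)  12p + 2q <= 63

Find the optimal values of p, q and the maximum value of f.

Feasible corners and f = 11p + 11q:
  (56/43, 982/43) → f = 11418/43
  (3, 27/2) → f = 363/2
  (65/46, 1059/46) → f = 6182/23

At the optimal vertex, -5p + 3q = 62 and 12p + 2q = 63.
Solving simultaneously gives p = 65/46, q = 1059/46.

p = 65/46, q = 1059/46, maximum f = 6182/23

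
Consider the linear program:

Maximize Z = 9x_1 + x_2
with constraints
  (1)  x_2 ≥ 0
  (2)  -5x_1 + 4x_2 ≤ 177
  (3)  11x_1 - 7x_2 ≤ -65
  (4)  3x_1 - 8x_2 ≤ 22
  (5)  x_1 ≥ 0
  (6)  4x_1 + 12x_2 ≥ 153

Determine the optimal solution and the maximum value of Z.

Extreme points and Z = 9x_1 + x_2:
  (979/9, 1622/9) → Z = 10433/9
  (0, 177/4) → Z = 177/4
  (291/160, 1943/160) → Z = 2281/80
  (0, 51/4) → Z = 51/4

At the optimal vertex, -5x_1 + 4x_2 = 177 and 11x_1 - 7x_2 = -65.
Solving simultaneously gives x_1 = 979/9, x_2 = 1622/9.

x_1 = 979/9, x_2 = 1622/9, maximum Z = 10433/9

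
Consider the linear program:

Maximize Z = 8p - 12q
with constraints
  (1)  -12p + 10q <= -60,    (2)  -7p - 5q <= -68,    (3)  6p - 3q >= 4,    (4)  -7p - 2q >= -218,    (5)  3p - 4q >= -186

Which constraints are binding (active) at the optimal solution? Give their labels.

Feasible corners and Z = 8p - 12q:
  (98/13, 198/65) → Z = 1544/65
  (1150/47, 1098/47) → Z = -3976/47
  (318/7, -50) → Z = 6744/7

The maximum is at (318/7, -50). Substituting into each constraint, equality holds for (2) and (4); the remaining constraints have slack.

(2) and (4)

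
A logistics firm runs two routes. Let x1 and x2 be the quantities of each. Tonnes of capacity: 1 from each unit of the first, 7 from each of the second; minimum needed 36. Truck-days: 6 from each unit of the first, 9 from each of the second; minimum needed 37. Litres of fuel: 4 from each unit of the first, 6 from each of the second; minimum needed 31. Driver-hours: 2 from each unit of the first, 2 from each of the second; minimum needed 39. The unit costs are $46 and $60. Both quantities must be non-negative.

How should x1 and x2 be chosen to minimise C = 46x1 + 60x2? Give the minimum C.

Vertices and C = 46x1 + 60x2:
  (0, 39/2) → C = 1170
  (36, 0) → C = 1656
  (67/4, 11/4) → C = 1871/2
The feasible region is unbounded (it extends along (0, 1), (1, 0)), but C strictly increases along every unbounded feasible direction, so there is no improving ray and the minimum is attained at a vertex.

x1 = 67/4, x2 = 11/4, minimum C = 1871/2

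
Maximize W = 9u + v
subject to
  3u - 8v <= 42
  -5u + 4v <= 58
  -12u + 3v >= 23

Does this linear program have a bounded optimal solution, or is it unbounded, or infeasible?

bounded optimum

Extreme points and W = 9u + v:
  (-158/7, -96/7) → W = -1518/7
  (-310/87, -191/29) → W = -1121/29
  (82/33, 581/33) → W = 1319/33
The feasible region has finitely many vertices and no improving ray; the maximum is 1319/33 at (82/33, 581/33).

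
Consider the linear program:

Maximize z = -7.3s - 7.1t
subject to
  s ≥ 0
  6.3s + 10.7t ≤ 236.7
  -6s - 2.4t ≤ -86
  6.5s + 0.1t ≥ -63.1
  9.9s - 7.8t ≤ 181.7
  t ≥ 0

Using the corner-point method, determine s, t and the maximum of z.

s = 43/3, t = 0, maximum z = -3139/30

Vertices and z = -7.3s - 7.1t:
  (8803/1227, 7320/409) → z = -2201779/12270
  (379045/15507, 13318/1723) → z = -36180487/155070
  (43/3, 0) → z = -3139/30
  (1817/99, 0) → z = -132641/990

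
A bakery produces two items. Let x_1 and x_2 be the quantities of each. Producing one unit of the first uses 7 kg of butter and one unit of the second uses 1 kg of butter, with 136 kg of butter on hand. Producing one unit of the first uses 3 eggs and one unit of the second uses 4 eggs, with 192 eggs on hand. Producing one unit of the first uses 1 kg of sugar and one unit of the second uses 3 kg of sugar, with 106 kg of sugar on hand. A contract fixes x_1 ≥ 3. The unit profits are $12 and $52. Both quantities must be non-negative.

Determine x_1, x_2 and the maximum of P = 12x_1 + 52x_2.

x_1 = 3, x_2 = 103/3, maximum P = 5464/3

Corner points and P = 12x_1 + 52x_2:
  (136/7, 0) → P = 1632/7
  (3, 0) → P = 36
  (151/10, 303/10) → P = 8784/5
  (3, 103/3) → P = 5464/3

The optimum lies where x_1 + 3x_2 = 106 and x_1 = 3.
Solving simultaneously gives x_1 = 3, x_2 = 103/3.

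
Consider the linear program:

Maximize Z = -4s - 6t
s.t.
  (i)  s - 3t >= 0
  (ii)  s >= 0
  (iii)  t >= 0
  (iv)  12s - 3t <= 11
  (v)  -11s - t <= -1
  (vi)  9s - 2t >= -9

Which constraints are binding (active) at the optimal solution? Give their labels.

(iii) and (v)

Corner points and Z = -4s - 6t:
  (1, 1/3) → Z = -6
  (3/34, 1/34) → Z = -9/17
  (11/12, 0) → Z = -11/3
  (1/11, 0) → Z = -4/11

The maximum is at (1/11, 0). Substituting into each constraint, equality holds for (iii) and (v); the remaining constraints have slack.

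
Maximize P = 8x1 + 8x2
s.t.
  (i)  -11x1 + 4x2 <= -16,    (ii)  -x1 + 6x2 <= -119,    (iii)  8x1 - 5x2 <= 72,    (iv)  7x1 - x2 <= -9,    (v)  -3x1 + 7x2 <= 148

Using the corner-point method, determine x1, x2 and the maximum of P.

Corner points and P = 8x1 + 8x2:
  (-190/31, -1293/62) → P = -6692/31
  (-208/23, -664/23) → P = -6976/23
  (-173/41, -842/41) → P = -8120/41
  (-13/3, -64/3) → P = -616/3

The optimum lies where -x1 + 6x2 = -119 and 7x1 - x2 = -9.
Solving simultaneously gives x1 = -173/41, x2 = -842/41.

x1 = -173/41, x2 = -842/41, maximum P = -8120/41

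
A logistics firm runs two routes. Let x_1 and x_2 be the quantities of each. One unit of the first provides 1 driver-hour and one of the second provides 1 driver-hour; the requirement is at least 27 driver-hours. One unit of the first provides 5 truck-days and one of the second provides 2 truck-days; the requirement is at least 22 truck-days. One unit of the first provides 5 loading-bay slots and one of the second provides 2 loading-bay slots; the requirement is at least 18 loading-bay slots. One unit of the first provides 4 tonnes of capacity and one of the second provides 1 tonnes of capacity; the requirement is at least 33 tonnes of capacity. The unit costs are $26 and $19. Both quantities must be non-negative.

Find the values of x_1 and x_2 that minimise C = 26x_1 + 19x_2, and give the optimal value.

x_1 = 2, x_2 = 25, minimum C = 527

The feasible region is unbounded (it extends along (0, 1), (1, 0)), but C strictly increases along every unbounded feasible direction, so there is no improving ray and the minimum is attained at a vertex.

The optimum lies where x_1 + x_2 = 27 and 4x_1 + x_2 = 33.
Solving simultaneously gives x_1 = 2, x_2 = 25.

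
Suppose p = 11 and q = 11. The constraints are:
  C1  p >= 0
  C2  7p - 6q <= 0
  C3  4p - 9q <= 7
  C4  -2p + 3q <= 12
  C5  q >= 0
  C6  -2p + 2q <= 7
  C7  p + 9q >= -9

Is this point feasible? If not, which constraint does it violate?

not feasible — violates C2

Constraint C2: 7p - 6q = 11, which is not ≤ 0. All other constraints are satisfied.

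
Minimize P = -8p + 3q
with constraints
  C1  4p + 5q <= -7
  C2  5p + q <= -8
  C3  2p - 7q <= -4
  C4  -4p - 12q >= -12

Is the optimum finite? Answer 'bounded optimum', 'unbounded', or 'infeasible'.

bounded optimum

Vertices and P = -8p + 3q:
  (-69/38, 1/19) → P = 279/19
  (-36/7, 19/7) → P = 345/7
The feasible region has finitely many vertices and no improving ray; the minimum is 279/19 at (-69/38, 1/19).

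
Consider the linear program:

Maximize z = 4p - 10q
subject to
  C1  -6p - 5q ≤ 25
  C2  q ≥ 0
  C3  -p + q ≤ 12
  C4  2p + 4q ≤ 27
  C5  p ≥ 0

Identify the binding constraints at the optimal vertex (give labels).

C2 and C4

Corner points and z = 4p - 10q:
  (27/2, 0) → z = 54
  (0, 0) → z = 0
  (0, 27/4) → z = -135/2

The maximum is at (27/2, 0). Substituting into each constraint, equality holds for C2 and C4; the remaining constraints have slack.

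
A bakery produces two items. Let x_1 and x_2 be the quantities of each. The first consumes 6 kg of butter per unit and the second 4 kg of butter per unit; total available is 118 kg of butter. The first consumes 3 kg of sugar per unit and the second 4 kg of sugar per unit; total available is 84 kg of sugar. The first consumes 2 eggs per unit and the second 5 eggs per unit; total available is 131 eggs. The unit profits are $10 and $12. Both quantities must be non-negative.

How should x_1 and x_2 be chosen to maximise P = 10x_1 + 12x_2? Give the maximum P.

x_1 = 34/3, x_2 = 25/2, maximum P = 790/3

Feasible corners and P = 10x_1 + 12x_2:
  (0, 0) → P = 0
  (0, 21) → P = 252
  (59/3, 0) → P = 590/3
  (34/3, 25/2) → P = 790/3

The optimum lies where 6x_1 + 4x_2 = 118 and 3x_1 + 4x_2 = 84.
Solving simultaneously gives x_1 = 34/3, x_2 = 25/2.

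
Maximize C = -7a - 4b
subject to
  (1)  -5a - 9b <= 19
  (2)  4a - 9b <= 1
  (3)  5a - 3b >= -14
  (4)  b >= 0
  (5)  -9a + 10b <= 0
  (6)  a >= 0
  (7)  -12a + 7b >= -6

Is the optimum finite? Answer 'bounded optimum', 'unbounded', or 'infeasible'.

Corner points and C = -7a - 4b:
  (1/4, 0) → C = -7/4
  (47/80, 3/20) → C = -377/80
  (0, 0) → C = 0
  (20/19, 18/19) → C = -212/19
The feasible region has finitely many vertices and no improving ray; the maximum is 0 at (0, 0).

bounded optimum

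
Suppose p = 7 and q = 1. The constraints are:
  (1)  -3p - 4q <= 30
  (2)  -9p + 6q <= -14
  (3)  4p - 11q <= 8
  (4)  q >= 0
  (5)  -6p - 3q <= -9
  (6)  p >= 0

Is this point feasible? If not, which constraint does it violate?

Constraint (3): 4p - 11q = 17, which is not ≤ 8. All other constraints are satisfied.

not feasible — violates (3)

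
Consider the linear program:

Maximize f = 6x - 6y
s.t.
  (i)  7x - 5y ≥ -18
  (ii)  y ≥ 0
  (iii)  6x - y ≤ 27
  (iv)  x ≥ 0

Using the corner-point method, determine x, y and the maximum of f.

x = 9/2, y = 0, maximum f = 27

Corner points and f = 6x - 6y:
  (153/23, 297/23) → f = -864/23
  (0, 18/5) → f = -108/5
  (9/2, 0) → f = 27
  (0, 0) → f = 0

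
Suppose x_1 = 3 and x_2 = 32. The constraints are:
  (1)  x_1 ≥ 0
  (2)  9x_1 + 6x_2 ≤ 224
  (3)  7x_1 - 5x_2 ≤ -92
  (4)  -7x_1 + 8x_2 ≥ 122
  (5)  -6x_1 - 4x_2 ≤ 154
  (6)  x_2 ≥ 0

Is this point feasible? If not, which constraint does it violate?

feasible

(1): 3 ≥ 0 ✓
(2): 219 ≤ 224 ✓
(3): -139 ≤ -92 ✓
(4): 235 ≥ 122 ✓
(5): -146 ≤ 154 ✓
(6): 32 ≥ 0 ✓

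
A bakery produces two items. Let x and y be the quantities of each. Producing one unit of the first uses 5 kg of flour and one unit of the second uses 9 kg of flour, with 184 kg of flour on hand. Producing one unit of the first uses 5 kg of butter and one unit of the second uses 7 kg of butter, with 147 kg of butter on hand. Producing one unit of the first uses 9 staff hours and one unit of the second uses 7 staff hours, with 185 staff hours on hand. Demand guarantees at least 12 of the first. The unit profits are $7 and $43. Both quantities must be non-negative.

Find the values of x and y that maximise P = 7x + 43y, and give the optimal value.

x = 12, y = 11, maximum P = 557

Extreme points and P = 7x + 43y:
  (185/9, 0) → P = 1295/9
  (12, 0) → P = 84
  (12, 11) → P = 557

The optimum lies where 9x + 7y = 185 and x = 12.
Solving simultaneously gives x = 12, y = 11.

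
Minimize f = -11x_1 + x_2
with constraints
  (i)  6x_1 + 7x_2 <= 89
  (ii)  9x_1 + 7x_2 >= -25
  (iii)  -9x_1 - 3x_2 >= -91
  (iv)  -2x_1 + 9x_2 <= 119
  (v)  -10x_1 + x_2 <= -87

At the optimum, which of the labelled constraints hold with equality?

(ii) and (iii)

Extreme points and f = -11x_1 + x_2:
  (178/9, -29) → f = -2219/9
  (584/79, -1033/79) → f = -7457/79
  (352/39, 127/39) → f = -3745/39

The minimum is at (178/9, -29). Substituting into each constraint, equality holds for (ii) and (iii); the remaining constraints have slack.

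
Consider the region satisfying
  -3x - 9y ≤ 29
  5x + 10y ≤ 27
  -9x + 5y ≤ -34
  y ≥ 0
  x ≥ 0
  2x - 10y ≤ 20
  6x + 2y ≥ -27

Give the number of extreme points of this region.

3

The feasible vertices (each the meet of two boundaries and inside every other half-plane) are:
  (95/23, 73/115)
  (27/5, 0)
  (34/9, 0)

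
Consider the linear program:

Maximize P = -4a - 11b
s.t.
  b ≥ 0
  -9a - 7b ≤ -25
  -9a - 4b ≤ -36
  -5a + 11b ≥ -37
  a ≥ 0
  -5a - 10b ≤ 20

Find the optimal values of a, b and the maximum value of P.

Vertices and P = -4a - 11b:
  (4, 0) → P = -16
  (37/5, 0) → P = -148/5
  (0, 9) → P = -99
The feasible region is unbounded (it extends along (0, 1), (11, 5)), but P strictly decreases along every unbounded feasible direction, so there is no improving ray and the maximum is attained at a vertex.

At the optimal vertex, b = 0 and -9a - 4b = -36.
Solving simultaneously gives a = 4, b = 0.

a = 4, b = 0, maximum P = -16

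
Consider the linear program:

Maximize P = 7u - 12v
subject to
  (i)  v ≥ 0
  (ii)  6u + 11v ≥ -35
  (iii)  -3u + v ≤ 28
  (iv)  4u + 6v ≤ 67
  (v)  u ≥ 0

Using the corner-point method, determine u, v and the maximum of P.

u = 67/4, v = 0, maximum P = 469/4

Feasible corners and P = 7u - 12v:
  (67/4, 0) → P = 469/4
  (0, 0) → P = 0
  (0, 67/6) → P = -134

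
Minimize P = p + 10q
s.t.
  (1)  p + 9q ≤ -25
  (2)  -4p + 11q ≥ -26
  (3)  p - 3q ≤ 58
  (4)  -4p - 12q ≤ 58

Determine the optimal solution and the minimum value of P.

p = -163/46, q = -84/23, minimum P = -1843/46

Vertices and P = p + 10q:
  (-41/47, -126/47) → P = -1301/47
  (-37/4, -7/4) → P = -107/4
  (-163/46, -84/23) → P = -1843/46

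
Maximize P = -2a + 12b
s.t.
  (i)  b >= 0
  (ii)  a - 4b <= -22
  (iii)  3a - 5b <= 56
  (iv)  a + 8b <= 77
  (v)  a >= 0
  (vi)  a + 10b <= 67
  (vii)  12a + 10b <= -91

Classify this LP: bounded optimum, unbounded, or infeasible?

The boundaries b = 0 and a - 4b = -22 meet at (-22, 0), but that point violates a ≥ 0. Every candidate vertex is excluded by some other constraint, so the feasible region is empty.

infeasible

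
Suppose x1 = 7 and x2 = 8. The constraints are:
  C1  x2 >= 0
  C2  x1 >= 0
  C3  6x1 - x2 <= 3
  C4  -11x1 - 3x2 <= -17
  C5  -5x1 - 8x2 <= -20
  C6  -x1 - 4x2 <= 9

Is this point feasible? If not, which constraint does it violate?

not feasible — violates C3

Constraint C3: 6x1 - x2 = 34, which is not ≤ 3. All other constraints are satisfied.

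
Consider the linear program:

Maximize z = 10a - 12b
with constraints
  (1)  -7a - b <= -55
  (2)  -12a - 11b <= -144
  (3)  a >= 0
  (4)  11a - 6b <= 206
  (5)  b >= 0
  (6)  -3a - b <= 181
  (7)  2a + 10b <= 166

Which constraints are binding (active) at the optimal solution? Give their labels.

Corner points and z = 10a - 12b:
  (461/65, 348/65) → z = 434/65
  (96/17, 263/17) → z = -2196/17
  (12, 0) → z = 120
  (206/11, 0) → z = 2060/11
  (1528/61, 707/61) → z = 6796/61

The maximum is at (206/11, 0). Substituting into each constraint, equality holds for (4) and (5); the remaining constraints have slack.

(4) and (5)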